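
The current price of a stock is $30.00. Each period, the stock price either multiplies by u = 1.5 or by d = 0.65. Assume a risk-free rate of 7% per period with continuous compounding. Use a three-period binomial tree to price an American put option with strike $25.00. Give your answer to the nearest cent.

$3.93

Risk-neutral probability p = (e^0.07 − 0.65)/(1.5 − 0.65) = 0.4225/0.8500 = 0.4971
Terminal stock prices: S_uuu = 101.2, S_uud = 43.88, S_udd = 19.01, S_ddd = 8.239
Terminal payoffs (K − S): max(-76.25, 0) = 0, max(-18.88, 0) = 0, max(5.987, 0) = 5.987, max(16.76, 0) = 16.76
Node uu (S = 67.5): continuation = e^(−0.07)·[0.4971·0.0000 + 0.5029·0.0000] = 0.0000; exercise value = 0.0000 ≤ continuation, so V_uu = 0.0000
Node ud (S = 29.25): continuation = e^(−0.07)·[0.4971·0.0000 + 0.5029·5.9875] = 2.8077; exercise value = 0.0000 ≤ continuation, so V_ud = 2.8077
Node dd (S = 12.68): continuation = e^(−0.07)·[0.4971·5.9875 + 0.5029·16.7613] = 10.6348; exercise value = 12.3250 > continuation, so V_dd = 12.3250 (exercise)
Node u (S = 45): continuation = e^(−0.07)·[0.4971·0.0000 + 0.5029·2.8077] = 1.3166; exercise value = 0.0000 ≤ continuation, so V_u = 1.3166
Node d (S = 19.5): continuation = e^(−0.07)·[0.4971·2.8077 + 0.5029·12.3250] = 7.0808; exercise value = 5.5000 ≤ continuation, so V_d = 7.0808
Node 0 (S = 30): continuation = e^(−0.07)·[0.4971·1.3166 + 0.5029·7.0808] = 3.9306; exercise value = 0.0000 ≤ continuation, so V_0 = 3.9306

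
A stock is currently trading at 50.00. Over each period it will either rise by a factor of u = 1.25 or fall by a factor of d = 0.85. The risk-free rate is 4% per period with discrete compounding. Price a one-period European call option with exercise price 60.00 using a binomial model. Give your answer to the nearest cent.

1.14

Risk-neutral probability p = (1 + 0.04 − 0.85)/(1.25 − 0.85) = 0.1900/0.4000 = 0.4750
Terminal stock prices: S_u = 62.5, S_d = 42.5
Terminal payoffs (S − K): max(2.5, 0) = 2.5, max(-17.5, 0) = 0
Node 0 (S = 50): V_0 = 1/1.04·[0.4750·2.5000 + 0.5250·0.0000] = 1.1418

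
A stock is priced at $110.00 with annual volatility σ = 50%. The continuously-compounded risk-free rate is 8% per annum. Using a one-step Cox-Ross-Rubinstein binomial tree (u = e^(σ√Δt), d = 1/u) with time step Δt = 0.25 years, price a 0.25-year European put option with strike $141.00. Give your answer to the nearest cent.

$28.32

CRR parameters: u = e^(σ√Δt) = e^(0.5·√0.25) = 1.2840, d = 1/u = 0.7788
Per-period rate: rΔt = 0.08·0.25 = 0.02, so R = e^0.02 = 1.0202
Risk-neutral probability p = (e^0.02 − 0.7788)/(1.2840 − 0.7788) = 0.2414/0.5052 = 0.4778
Terminal stock prices: S_u = 141.2, S_d = 85.67
Terminal payoffs (K − S): max(-0.2428, 0) = 0, max(55.33, 0) = 55.33
Node 0 (S = 110): V_0 = e^(−0.02)·[0.4778·0.0000 + 0.5222·55.3319] = 28.3217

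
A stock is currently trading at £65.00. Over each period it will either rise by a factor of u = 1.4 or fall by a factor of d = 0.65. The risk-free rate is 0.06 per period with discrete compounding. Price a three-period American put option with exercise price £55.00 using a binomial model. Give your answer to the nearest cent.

Risk-neutral probability p = (1 + 0.06 − 0.65)/(1.4 − 0.65) = 0.4100/0.7500 = 0.5467
Terminal stock prices: S_uuu = 178.4, S_uud = 82.81, S_udd = 38.45, S_ddd = 17.85
Terminal payoffs (K − S): max(-123.4, 0) = 0, max(-27.81, 0) = 0, max(16.55, 0) = 16.55, max(37.15, 0) = 37.15
Node uu (S = 127.4): continuation = 1/1.06·[0.5467·0.0000 + 0.4533·0.0000] = 0.0000; exercise value = 0.0000 ≤ continuation, so V_uu = 0.0000
Node ud (S = 59.15): continuation = 1/1.06·[0.5467·0.0000 + 0.4533·16.5525] = 7.0791; exercise value = 0.0000 ≤ continuation, so V_ud = 7.0791
Node dd (S = 27.46): continuation = 1/1.06·[0.5467·16.5525 + 0.4533·37.1494] = 24.4243; exercise value = 27.5375 > continuation, so V_dd = 27.5375 (exercise)
Node u (S = 91): continuation = 1/1.06·[0.5467·0.0000 + 0.4533·7.0791] = 3.0275; exercise value = 0.0000 ≤ continuation, so V_u = 3.0275
Node d (S = 42.25): continuation = 1/1.06·[0.5467·7.0791 + 0.4533·27.5375] = 15.4279; exercise value = 12.7500 ≤ continuation, so V_d = 15.4279
Node 0 (S = 65): continuation = 1/1.06·[0.5467·3.0275 + 0.4533·15.4279] = 8.1594; exercise value = 0.0000 ≤ continuation, so V_0 = 8.1594

£8.16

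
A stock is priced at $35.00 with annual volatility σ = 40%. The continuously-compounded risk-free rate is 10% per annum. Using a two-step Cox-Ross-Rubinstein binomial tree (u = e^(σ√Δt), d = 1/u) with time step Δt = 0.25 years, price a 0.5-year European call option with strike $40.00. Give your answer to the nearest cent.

CRR parameters: u = e^(σ√Δt) = e^(0.4·√0.25) = 1.2214, d = 1/u = 0.8187
Per-period rate: rΔt = 0.1·0.25 = 0.025, so R = e^0.025 = 1.0253
Risk-neutral probability p = (e^0.025 − 0.8187)/(1.2214 − 0.8187) = 0.2066/0.4027 = 0.5130
Terminal stock prices: S_uu = 52.21, S_ud = 35, S_dd = 23.46
Terminal payoffs (S − K): max(12.21, 0) = 12.21, max(-5, 0) = 0, max(-16.54, 0) = 0
Node u (S = 42.75): V_u = e^(−0.025)·[0.5130·12.2139 + 0.4870·0.0000] = 6.1114
Node d (S = 28.66): V_d = e^(−0.025)·[0.5130·0.0000 + 0.4870·0.0000] = 0.0000
Node 0 (S = 35): V_0 = e^(−0.025)·[0.5130·6.1114 + 0.4870·0.0000] = 3.0580

$3.06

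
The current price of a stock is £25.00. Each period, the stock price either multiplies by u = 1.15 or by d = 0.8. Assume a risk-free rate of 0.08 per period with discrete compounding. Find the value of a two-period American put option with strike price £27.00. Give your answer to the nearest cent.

Risk-neutral probability p = (1 + 0.08 − 0.8)/(1.15 − 0.8) = 0.2800/0.3500 = 0.8000
Terminal stock prices: S_uu = 33.06, S_ud = 23, S_dd = 16
Terminal payoffs (K − S): max(-6.062, 0) = 0, max(4, 0) = 4, max(11, 0) = 11
Node u (S = 28.75): continuation = 1/1.08·[0.8000·0.0000 + 0.2000·4.0000] = 0.7407; exercise value = 0.0000 ≤ continuation, so V_u = 0.7407
Node d (S = 20): continuation = 1/1.08·[0.8000·4.0000 + 0.2000·11.0000] = 5.0000; exercise value = 7.0000 > continuation, so V_d = 7.0000 (exercise)
Node 0 (S = 25): continuation = 1/1.08·[0.8000·0.7407 + 0.2000·7.0000] = 1.8450; exercise value = 2.0000 > continuation, so V_0 = 2.0000 (exercise)

£2.00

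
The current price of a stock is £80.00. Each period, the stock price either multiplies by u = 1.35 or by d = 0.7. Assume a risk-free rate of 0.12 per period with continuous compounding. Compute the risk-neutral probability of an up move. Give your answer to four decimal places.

p = 0.6577

Risk-neutral probability p = (e^0.12 − 0.7)/(1.35 − 0.7) = 0.4275/0.6500 = 0.6577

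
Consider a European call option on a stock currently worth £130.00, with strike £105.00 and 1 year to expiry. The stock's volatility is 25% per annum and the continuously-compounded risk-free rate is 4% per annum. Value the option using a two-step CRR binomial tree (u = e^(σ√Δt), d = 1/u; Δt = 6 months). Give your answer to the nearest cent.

£32.25

CRR parameters: u = e^(σ√Δt) = e^(0.25·√0.5) = 1.1934, d = 1/u = 0.8380
Per-period rate: rΔt = 0.04·0.5 = 0.02, so R = e^0.02 = 1.0202
Risk-neutral probability p = (e^0.02 − 0.8380)/(1.1934 − 0.8380) = 0.1822/0.3554 = 0.5128
Terminal stock prices: S_uu = 185.1, S_ud = 130, S_dd = 91.28
Terminal payoffs (S − K): max(80.14, 0) = 80.14, max(25, 0) = 25, max(-13.72, 0) = 0
Node u (S = 155.1): V_u = e^(−0.02)·[0.5128·80.1355 + 0.4872·25.0000] = 52.2165
Node d (S = 108.9): V_d = e^(−0.02)·[0.5128·25.0000 + 0.4872·0.0000] = 12.5652
Node 0 (S = 130): V_0 = e^(−0.02)·[0.5128·52.2165 + 0.4872·12.5652] = 32.2455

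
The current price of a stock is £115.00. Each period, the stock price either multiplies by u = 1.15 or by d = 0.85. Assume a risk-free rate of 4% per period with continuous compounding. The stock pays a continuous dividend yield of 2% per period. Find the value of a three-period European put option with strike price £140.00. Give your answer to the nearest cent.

£21.52

Per-period risk-free factor R = e^0.04 = 1.0408; dividend-adjusted growth = e^(0.04−0.02) = 1.0202.
Risk-neutral probability p = (1.0202 − 0.85)/(1.15 − 0.85) = 0.1702/0.3000 = 0.5673
Terminal stock prices: S_uuu = 174.9, S_uud = 129.3, S_udd = 95.55, S_ddd = 70.62
Terminal payoffs (K − S): max(-34.9, 0) = 0, max(10.73, 0) = 10.73, max(44.45, 0) = 44.45, max(69.38, 0) = 69.38
Node uu (S = 152.1): V_uu = e^(−0.04)·[0.5673·0.0000 + 0.4327·10.7256] = 4.4586
Node ud (S = 112.4): V_ud = e^(−0.04)·[0.5673·10.7256 + 0.4327·44.4494] = 24.3239
Node dd (S = 83.09): V_dd = e^(−0.04)·[0.5673·44.4494 + 0.4327·69.3756] = 53.0683
Node u (S = 132.2): V_u = e^(−0.04)·[0.5673·4.4586 + 0.4327·24.3239] = 12.5417
Node d (S = 97.75): V_d = e^(−0.04)·[0.5673·24.3239 + 0.4327·53.0683] = 35.3191
Node 0 (S = 115): V_0 = e^(−0.04)·[0.5673·12.5417 + 0.4327·35.3191] = 21.5185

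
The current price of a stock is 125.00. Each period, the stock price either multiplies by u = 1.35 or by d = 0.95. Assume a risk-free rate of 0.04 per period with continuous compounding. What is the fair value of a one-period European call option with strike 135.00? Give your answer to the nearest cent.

7.36

Risk-neutral probability p = (e^0.04 − 0.95)/(1.35 − 0.95) = 0.0908/0.4000 = 0.2270
Terminal stock prices: S_u = 168.8, S_d = 118.8
Terminal payoffs (S − K): max(33.75, 0) = 33.75, max(-16.25, 0) = 0
Node 0 (S = 125): V_0 = e^(−0.04)·[0.2270·33.7500 + 0.7730·0.0000] = 7.3617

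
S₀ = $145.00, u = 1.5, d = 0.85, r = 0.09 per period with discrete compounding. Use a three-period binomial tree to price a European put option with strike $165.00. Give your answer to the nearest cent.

Risk-neutral probability p = (1 + 0.09 − 0.85)/(1.5 − 0.85) = 0.2400/0.6500 = 0.3692
Terminal stock prices: S_uuu = 489.4, S_uud = 277.3, S_udd = 157.1, S_ddd = 89.05
Terminal payoffs (K − S): max(-324.4, 0) = 0, max(-112.3, 0) = 0, max(7.856, 0) = 7.856, max(75.95, 0) = 75.95
Node uu (S = 326.2): V_uu = 1/1.09·[0.3692·0.0000 + 0.6308·0.0000] = 0.0000
Node ud (S = 184.9): V_ud = 1/1.09·[0.3692·0.0000 + 0.6308·7.8563] = 4.5463
Node dd (S = 104.8): V_dd = 1/1.09·[0.3692·7.8563 + 0.6308·75.9519] = 46.6136
Node u (S = 217.5): V_u = 1/1.09·[0.3692·0.0000 + 0.6308·4.5463] = 2.6309
Node d (S = 123.2): V_d = 1/1.09·[0.3692·4.5463 + 0.6308·46.6136] = 28.5148
Node 0 (S = 145): V_0 = 1/1.09·[0.3692·2.6309 + 0.6308·28.5148] = 17.3923

$17.39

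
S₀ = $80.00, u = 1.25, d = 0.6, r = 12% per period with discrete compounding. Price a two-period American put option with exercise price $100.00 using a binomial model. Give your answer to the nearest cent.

$20.00

Risk-neutral probability p = (1 + 0.12 − 0.6)/(1.25 − 0.6) = 0.5200/0.6500 = 0.8000
Terminal stock prices: S_uu = 125, S_ud = 60, S_dd = 28.8
Terminal payoffs (K − S): max(-25, 0) = 0, max(40, 0) = 40, max(71.2, 0) = 71.2
Node u (S = 100): continuation = 1/1.12·[0.8000·0.0000 + 0.2000·40.0000] = 7.1429; exercise value = 0.0000 ≤ continuation, so V_u = 7.1429
Node d (S = 48): continuation = 1/1.12·[0.8000·40.0000 + 0.2000·71.2000] = 41.2857; exercise value = 52.0000 > continuation, so V_d = 52.0000 (exercise)
Node 0 (S = 80): continuation = 1/1.12·[0.8000·7.1429 + 0.2000·52.0000] = 14.3878; exercise value = 20.0000 > continuation, so V_0 = 20.0000 (exercise)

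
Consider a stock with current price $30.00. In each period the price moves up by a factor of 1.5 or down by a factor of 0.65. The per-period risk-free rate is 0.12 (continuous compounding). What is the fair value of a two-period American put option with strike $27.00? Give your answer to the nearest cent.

Risk-neutral probability p = (e^0.12 − 0.65)/(1.5 − 0.65) = 0.4775/0.8500 = 0.5618
Terminal stock prices: S_uu = 67.5, S_ud = 29.25, S_dd = 12.68
Terminal payoffs (K − S): max(-40.5, 0) = 0, max(-2.25, 0) = 0, max(14.32, 0) = 14.32
Node u (S = 45): continuation = e^(−0.12)·[0.5618·0.0000 + 0.4382·0.0000] = 0.0000; exercise value = 0.0000 ≤ continuation, so V_u = 0.0000
Node d (S = 19.5): continuation = e^(−0.12)·[0.5618·0.0000 + 0.4382·14.3250] = 5.5679; exercise value = 7.5000 > continuation, so V_d = 7.5000 (exercise)
Node 0 (S = 30): continuation = e^(−0.12)·[0.5618·0.0000 + 0.4382·7.5000] = 2.9151; exercise value = 0.0000 ≤ continuation, so V_0 = 2.9151

$2.92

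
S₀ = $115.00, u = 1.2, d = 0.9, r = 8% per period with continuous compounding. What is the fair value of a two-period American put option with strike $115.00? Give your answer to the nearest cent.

Risk-neutral probability p = (e^0.08 − 0.9)/(1.2 − 0.9) = 0.1833/0.3000 = 0.6110
Terminal stock prices: S_uu = 165.6, S_ud = 124.2, S_dd = 93.15
Terminal payoffs (K − S): max(-50.6, 0) = 0, max(-9.2, 0) = 0, max(21.85, 0) = 21.85
Node u (S = 138): continuation = e^(−0.08)·[0.6110·0.0000 + 0.3890·0.0000] = 0.0000; exercise value = 0.0000 ≤ continuation, so V_u = 0.0000
Node d (S = 103.5): continuation = e^(−0.08)·[0.6110·0.0000 + 0.3890·21.8500] = 7.8470; exercise value = 11.5000 > continuation, so V_d = 11.5000 (exercise)
Node 0 (S = 115): continuation = e^(−0.08)·[0.6110·0.0000 + 0.3890·11.5000] = 4.1300; exercise value = 0.0000 ≤ continuation, so V_0 = 4.1300

$4.13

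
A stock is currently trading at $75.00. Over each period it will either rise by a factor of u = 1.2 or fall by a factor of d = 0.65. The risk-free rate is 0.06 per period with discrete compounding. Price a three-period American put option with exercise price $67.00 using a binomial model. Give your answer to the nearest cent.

$5.82

Risk-neutral probability p = (1 + 0.06 − 0.65)/(1.2 − 0.65) = 0.4100/0.5500 = 0.7455
Terminal stock prices: S_uuu = 129.6, S_uud = 70.2, S_udd = 38.03, S_ddd = 20.6
Terminal payoffs (K − S): max(-62.6, 0) = 0, max(-3.2, 0) = 0, max(28.97, 0) = 28.97, max(46.4, 0) = 46.4
Node uu (S = 108): continuation = 1/1.06·[0.7455·0.0000 + 0.2545·0.0000] = 0.0000; exercise value = 0.0000 ≤ continuation, so V_uu = 0.0000
Node ud (S = 58.5): continuation = 1/1.06·[0.7455·0.0000 + 0.2545·28.9750] = 6.9580; exercise value = 8.5000 > continuation, so V_ud = 8.5000 (exercise)
Node dd (S = 31.69): continuation = 1/1.06·[0.7455·28.9750 + 0.2545·46.4031] = 31.5200; exercise value = 35.3125 > continuation, so V_dd = 35.3125 (exercise)
Node u (S = 90): continuation = 1/1.06·[0.7455·0.0000 + 0.2545·8.5000] = 2.0412; exercise value = 0.0000 ≤ continuation, so V_u = 2.0412
Node d (S = 48.75): continuation = 1/1.06·[0.7455·8.5000 + 0.2545·35.3125] = 14.4575; exercise value = 18.2500 > continuation, so V_d = 18.2500 (exercise)
Node 0 (S = 75): continuation = 1/1.06·[0.7455·2.0412 + 0.2545·18.2500] = 5.8180; exercise value = 0.0000 ≤ continuation, so V_0 = 5.8180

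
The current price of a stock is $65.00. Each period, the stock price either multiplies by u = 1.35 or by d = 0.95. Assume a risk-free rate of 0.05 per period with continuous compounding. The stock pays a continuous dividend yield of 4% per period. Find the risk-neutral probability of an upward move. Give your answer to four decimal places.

Per-period risk-free factor R = e^0.05 = 1.0513; dividend-adjusted growth = e^(0.05−0.04) = 1.0101.
Risk-neutral probability p = (1.0101 − 0.95)/(1.35 − 0.95) = 0.0601/0.4000 = 0.1501

p = 0.1501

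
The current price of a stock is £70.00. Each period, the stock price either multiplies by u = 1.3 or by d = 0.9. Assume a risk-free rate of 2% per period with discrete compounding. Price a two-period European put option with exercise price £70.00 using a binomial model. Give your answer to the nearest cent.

£6.26

Risk-neutral probability p = (1 + 0.02 − 0.9)/(1.3 − 0.9) = 0.1200/0.4000 = 0.3000
Terminal stock prices: S_uu = 118.3, S_ud = 81.9, S_dd = 56.7
Terminal payoffs (K − S): max(-48.3, 0) = 0, max(-11.9, 0) = 0, max(13.3, 0) = 13.3
Node u (S = 91): V_u = 1/1.02·[0.3000·0.0000 + 0.7000·0.0000] = 0.0000
Node d (S = 63): V_d = 1/1.02·[0.3000·0.0000 + 0.7000·13.3000] = 9.1275
Node 0 (S = 70): V_0 = 1/1.02·[0.3000·0.0000 + 0.7000·9.1275] = 6.2639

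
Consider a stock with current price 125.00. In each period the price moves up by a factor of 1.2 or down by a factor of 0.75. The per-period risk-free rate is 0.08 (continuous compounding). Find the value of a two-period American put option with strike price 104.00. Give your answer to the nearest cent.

2.45

Risk-neutral probability p = (e^0.08 − 0.75)/(1.2 − 0.75) = 0.3333/0.4500 = 0.7406
Terminal stock prices: S_uu = 180, S_ud = 112.5, S_dd = 70.31
Terminal payoffs (K − S): max(-76, 0) = 0, max(-8.5, 0) = 0, max(33.69, 0) = 33.69
Node u (S = 150): continuation = e^(−0.08)·[0.7406·0.0000 + 0.2594·0.0000] = 0.0000; exercise value = 0.0000 ≤ continuation, so V_u = 0.0000
Node d (S = 93.75): continuation = e^(−0.08)·[0.7406·0.0000 + 0.2594·33.6875] = 8.0655; exercise value = 10.2500 > continuation, so V_d = 10.2500 (exercise)
Node 0 (S = 125): continuation = e^(−0.08)·[0.7406·0.0000 + 0.2594·10.2500] = 2.4541; exercise value = 0.0000 ≤ continuation, so V_0 = 2.4541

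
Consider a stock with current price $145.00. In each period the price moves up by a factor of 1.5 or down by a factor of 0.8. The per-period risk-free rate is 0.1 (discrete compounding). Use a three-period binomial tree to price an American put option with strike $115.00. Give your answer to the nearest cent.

$5.99

Risk-neutral probability p = (1 + 0.1 − 0.8)/(1.5 − 0.8) = 0.3000/0.7000 = 0.4286
Terminal stock prices: S_uuu = 489.4, S_uud = 261, S_udd = 139.2, S_ddd = 74.24
Terminal payoffs (K − S): max(-374.4, 0) = 0, max(-146, 0) = 0, max(-24.2, 0) = 0, max(40.76, 0) = 40.76
Node uu (S = 326.2): continuation = 1/1.1·[0.4286·0.0000 + 0.5714·0.0000] = 0.0000; exercise value = 0.0000 ≤ continuation, so V_uu = 0.0000
Node ud (S = 174): continuation = 1/1.1·[0.4286·0.0000 + 0.5714·0.0000] = 0.0000; exercise value = 0.0000 ≤ continuation, so V_ud = 0.0000
Node dd (S = 92.8): continuation = 1/1.1·[0.4286·0.0000 + 0.5714·40.7600] = 21.1740; exercise value = 22.2000 > continuation, so V_dd = 22.2000 (exercise)
Node u (S = 217.5): continuation = 1/1.1·[0.4286·0.0000 + 0.5714·0.0000] = 0.0000; exercise value = 0.0000 ≤ continuation, so V_u = 0.0000
Node d (S = 116): continuation = 1/1.1·[0.4286·0.0000 + 0.5714·22.2000] = 11.5325; exercise value = 0.0000 ≤ continuation, so V_d = 11.5325
Node 0 (S = 145): continuation = 1/1.1·[0.4286·0.0000 + 0.5714·11.5325] = 5.9909; exercise value = 0.0000 ≤ continuation, so V_0 = 5.9909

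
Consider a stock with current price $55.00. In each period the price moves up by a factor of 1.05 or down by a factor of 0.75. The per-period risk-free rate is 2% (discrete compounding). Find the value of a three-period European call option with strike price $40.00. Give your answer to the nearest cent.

$17.51

Risk-neutral probability p = (1 + 0.02 − 0.75)/(1.05 − 0.75) = 0.2700/0.3000 = 0.9000
Terminal stock prices: S_uuu = 63.67, S_uud = 45.48, S_udd = 32.48, S_ddd = 23.2
Terminal payoffs (S − K): max(23.67, 0) = 23.67, max(5.478, 0) = 5.478, max(-7.516, 0) = 0, max(-16.8, 0) = 0
Node uu (S = 60.64): V_uu = 1/1.02·[0.9000·23.6694 + 0.1000·5.4781] = 21.4218
Node ud (S = 43.31): V_ud = 1/1.02·[0.9000·5.4781 + 0.1000·0.0000] = 4.8336
Node dd (S = 30.94): V_dd = 1/1.02·[0.9000·0.0000 + 0.1000·0.0000] = 0.0000
Node u (S = 57.75): V_u = 1/1.02·[0.9000·21.4218 + 0.1000·4.8336] = 19.3755
Node d (S = 41.25): V_d = 1/1.02·[0.9000·4.8336 + 0.1000·0.0000] = 4.2650
Node 0 (S = 55): V_0 = 1/1.02·[0.9000·19.3755 + 0.1000·4.2650] = 17.5142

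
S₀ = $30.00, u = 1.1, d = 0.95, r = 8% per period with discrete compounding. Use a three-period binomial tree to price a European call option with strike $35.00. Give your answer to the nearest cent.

Risk-neutral probability p = (1 + 0.08 − 0.95)/(1.1 − 0.95) = 0.1300/0.1500 = 0.8667
Terminal stock prices: S_uuu = 39.93, S_uud = 34.48, S_udd = 29.78, S_ddd = 25.72
Terminal payoffs (S − K): max(4.93, 0) = 4.93, max(-0.515, 0) = 0, max(-5.218, 0) = 0, max(-9.279, 0) = 0
Node uu (S = 36.3): V_uu = 1/1.08·[0.8667·4.9300 + 0.1333·0.0000] = 3.9562
Node ud (S = 31.35): V_ud = 1/1.08·[0.8667·0.0000 + 0.1333·0.0000] = 0.0000
Node dd (S = 27.07): V_dd = 1/1.08·[0.8667·0.0000 + 0.1333·0.0000] = 0.0000
Node u (S = 33): V_u = 1/1.08·[0.8667·3.9562 + 0.1333·0.0000] = 3.1747
Node d (S = 28.5): V_d = 1/1.08·[0.8667·0.0000 + 0.1333·0.0000] = 0.0000
Node 0 (S = 30): V_0 = 1/1.08·[0.8667·3.1747 + 0.1333·0.0000] = 2.5476

$2.55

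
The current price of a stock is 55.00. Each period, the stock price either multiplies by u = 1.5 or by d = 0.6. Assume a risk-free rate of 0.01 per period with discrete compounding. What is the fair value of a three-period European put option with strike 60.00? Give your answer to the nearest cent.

19.45

Risk-neutral probability p = (1 + 0.01 − 0.6)/(1.5 − 0.6) = 0.4100/0.9000 = 0.4556
Terminal stock prices: S_uuu = 185.6, S_uud = 74.25, S_udd = 29.7, S_ddd = 11.88
Terminal payoffs (K − S): max(-125.6, 0) = 0, max(-14.25, 0) = 0, max(30.3, 0) = 30.3, max(48.12, 0) = 48.12
Node uu (S = 123.8): V_uu = 1/1.01·[0.4556·0.0000 + 0.5444·0.0000] = 0.0000
Node ud (S = 49.5): V_ud = 1/1.01·[0.4556·0.0000 + 0.5444·30.3000] = 16.3333
Node dd (S = 19.8): V_dd = 1/1.01·[0.4556·30.3000 + 0.5444·48.1200] = 39.6059
Node u (S = 82.5): V_u = 1/1.01·[0.4556·0.0000 + 0.5444·16.3333] = 8.8045
Node d (S = 33): V_d = 1/1.01·[0.4556·16.3333 + 0.5444·39.6059] = 28.7168
Node 0 (S = 55): V_0 = 1/1.01·[0.4556·8.8045 + 0.5444·28.7168] = 19.4512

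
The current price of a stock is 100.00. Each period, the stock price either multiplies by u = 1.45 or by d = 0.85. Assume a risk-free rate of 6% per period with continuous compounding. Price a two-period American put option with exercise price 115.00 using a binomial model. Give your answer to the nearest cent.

18.28

Risk-neutral probability p = (e^0.06 − 0.85)/(1.45 − 0.85) = 0.2118/0.6000 = 0.3531
Terminal stock prices: S_uu = 210.2, S_ud = 123.2, S_dd = 72.25
Terminal payoffs (K − S): max(-95.25, 0) = 0, max(-8.25, 0) = 0, max(42.75, 0) = 42.75
Node u (S = 145): continuation = e^(−0.06)·[0.3531·0.0000 + 0.6469·0.0000] = 0.0000; exercise value = 0.0000 ≤ continuation, so V_u = 0.0000
Node d (S = 85): continuation = e^(−0.06)·[0.3531·0.0000 + 0.6469·42.7500] = 26.0460; exercise value = 30.0000 > continuation, so V_d = 30.0000 (exercise)
Node 0 (S = 100): continuation = e^(−0.06)·[0.3531·0.0000 + 0.6469·30.0000] = 18.2779; exercise value = 15.0000 ≤ continuation, so V_0 = 18.2779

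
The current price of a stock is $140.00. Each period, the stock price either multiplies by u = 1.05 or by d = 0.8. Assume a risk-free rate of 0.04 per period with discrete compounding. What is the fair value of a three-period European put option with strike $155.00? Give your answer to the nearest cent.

$3.35

Risk-neutral probability p = (1 + 0.04 − 0.8)/(1.05 − 0.8) = 0.2400/0.2500 = 0.9600
Terminal stock prices: S_uuu = 162.1, S_uud = 123.5, S_udd = 94.08, S_ddd = 71.68
Terminal payoffs (K − S): max(-7.068, 0) = 0, max(31.52, 0) = 31.52, max(60.92, 0) = 60.92, max(83.32, 0) = 83.32
Node uu (S = 154.3): V_uu = 1/1.04·[0.9600·0.0000 + 0.0400·31.5200] = 1.2123
Node ud (S = 117.6): V_ud = 1/1.04·[0.9600·31.5200 + 0.0400·60.9200] = 31.4385
Node dd (S = 89.6): V_dd = 1/1.04·[0.9600·60.9200 + 0.0400·83.3200] = 59.4385
Node u (S = 147): V_u = 1/1.04·[0.9600·1.2123 + 0.0400·31.4385] = 2.3282
Node d (S = 112): V_d = 1/1.04·[0.9600·31.4385 + 0.0400·59.4385] = 31.3062
Node 0 (S = 140): V_0 = 1/1.04·[0.9600·2.3282 + 0.0400·31.3062] = 3.3532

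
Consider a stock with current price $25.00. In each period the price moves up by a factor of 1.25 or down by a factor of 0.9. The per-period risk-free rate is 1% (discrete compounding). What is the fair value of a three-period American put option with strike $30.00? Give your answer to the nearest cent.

$5.84

Risk-neutral probability p = (1 + 0.01 − 0.9)/(1.25 − 0.9) = 0.1100/0.3500 = 0.3143
Terminal stock prices: S_uuu = 48.83, S_uud = 35.16, S_udd = 25.31, S_ddd = 18.23
Terminal payoffs (K − S): max(-18.83, 0) = 0, max(-5.156, 0) = 0, max(4.688, 0) = 4.688, max(11.77, 0) = 11.77
Node uu (S = 39.06): continuation = 1/1.01·[0.3143·0.0000 + 0.6857·0.0000] = 0.0000; exercise value = 0.0000 ≤ continuation, so V_uu = 0.0000
Node ud (S = 28.12): continuation = 1/1.01·[0.3143·0.0000 + 0.6857·4.6875] = 3.1825; exercise value = 1.8750 ≤ continuation, so V_ud = 3.1825
Node dd (S = 20.25): continuation = 1/1.01·[0.3143·4.6875 + 0.6857·11.7750] = 9.4530; exercise value = 9.7500 > continuation, so V_dd = 9.7500 (exercise)
Node u (S = 31.25): continuation = 1/1.01·[0.3143·0.0000 + 0.6857·3.1825] = 2.1607; exercise value = 0.0000 ≤ continuation, so V_u = 2.1607
Node d (S = 22.5): continuation = 1/1.01·[0.3143·3.1825 + 0.6857·9.7500] = 7.6098; exercise value = 7.5000 ≤ continuation, so V_d = 7.6098
Node 0 (S = 25): continuation = 1/1.01·[0.3143·2.1607 + 0.6857·7.6098] = 5.8388; exercise value = 5.0000 ≤ continuation, so V_0 = 5.8388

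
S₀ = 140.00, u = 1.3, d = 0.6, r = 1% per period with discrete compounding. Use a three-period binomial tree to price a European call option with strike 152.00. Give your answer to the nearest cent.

30.34

Risk-neutral probability p = (1 + 0.01 − 0.6)/(1.3 − 0.6) = 0.4100/0.7000 = 0.5857
Terminal stock prices: S_uuu = 307.6, S_uud = 142, S_udd = 65.52, S_ddd = 30.24
Terminal payoffs (S − K): max(155.6, 0) = 155.6, max(-10.04, 0) = 0, max(-86.48, 0) = 0, max(-121.8, 0) = 0
Node uu (S = 236.6): V_uu = 1/1.01·[0.5857·155.5800 + 0.4143·0.0000] = 90.2232
Node ud (S = 109.2): V_ud = 1/1.01·[0.5857·0.0000 + 0.4143·0.0000] = 0.0000
Node dd (S = 50.4): V_dd = 1/1.01·[0.5857·0.0000 + 0.4143·0.0000] = 0.0000
Node u (S = 182): V_u = 1/1.01·[0.5857·90.2232 + 0.4143·0.0000] = 52.3218
Node d (S = 84): V_d = 1/1.01·[0.5857·0.0000 + 0.4143·0.0000] = 0.0000
Node 0 (S = 140): V_0 = 1/1.01·[0.5857·52.3218 + 0.4143·0.0000] = 30.3422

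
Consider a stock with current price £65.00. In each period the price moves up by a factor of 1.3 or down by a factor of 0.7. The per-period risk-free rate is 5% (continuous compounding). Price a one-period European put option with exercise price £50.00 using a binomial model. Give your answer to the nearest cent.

£1.77

Risk-neutral probability p = (e^0.05 − 0.7)/(1.3 − 0.7) = 0.3513/0.6000 = 0.5855
Terminal stock prices: S_u = 84.5, S_d = 45.5
Terminal payoffs (K − S): max(-34.5, 0) = 0, max(4.5, 0) = 4.5
Node 0 (S = 65): V_0 = e^(−0.05)·[0.5855·0.0000 + 0.4145·4.5000] = 1.7745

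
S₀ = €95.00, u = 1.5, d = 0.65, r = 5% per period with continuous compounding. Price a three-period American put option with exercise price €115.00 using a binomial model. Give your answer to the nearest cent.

€32.95

Risk-neutral probability p = (e^0.05 − 0.65)/(1.5 − 0.65) = 0.4013/0.8500 = 0.4721
Terminal stock prices: S_uuu = 320.6, S_uud = 138.9, S_udd = 60.21, S_ddd = 26.09
Terminal payoffs (K − S): max(-205.6, 0) = 0, max(-23.94, 0) = 0, max(54.79, 0) = 54.79, max(88.91, 0) = 88.91
Node uu (S = 213.8): continuation = e^(−0.05)·[0.4721·0.0000 + 0.5279·0.0000] = 0.0000; exercise value = 0.0000 ≤ continuation, so V_uu = 0.0000
Node ud (S = 92.62): continuation = e^(−0.05)·[0.4721·0.0000 + 0.5279·54.7937] = 27.5158; exercise value = 22.3750 ≤ continuation, so V_ud = 27.5158
Node dd (S = 40.14): continuation = e^(−0.05)·[0.4721·54.7937 + 0.5279·88.9106] = 69.2539; exercise value = 74.8625 > continuation, so V_dd = 74.8625 (exercise)
Node u (S = 142.5): continuation = e^(−0.05)·[0.4721·0.0000 + 0.5279·27.5158] = 13.8176; exercise value = 0.0000 ≤ continuation, so V_u = 13.8176
Node d (S = 61.75): continuation = e^(−0.05)·[0.4721·27.5158 + 0.5279·74.8625] = 49.9499; exercise value = 53.2500 > continuation, so V_d = 53.2500 (exercise)
Node 0 (S = 95): continuation = e^(−0.05)·[0.4721·13.8176 + 0.5279·53.2500] = 32.9454; exercise value = 20.0000 ≤ continuation, so V_0 = 32.9454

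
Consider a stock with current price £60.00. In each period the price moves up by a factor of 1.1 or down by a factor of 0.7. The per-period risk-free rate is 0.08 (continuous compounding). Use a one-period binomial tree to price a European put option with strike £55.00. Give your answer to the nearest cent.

Risk-neutral probability p = (e^0.08 − 0.7)/(1.1 − 0.7) = 0.3833/0.4000 = 0.9582
Terminal stock prices: S_u = 66, S_d = 42
Terminal payoffs (K − S): max(-11, 0) = 0, max(13, 0) = 13
Node 0 (S = 60): V_0 = e^(−0.08)·[0.9582·0.0000 + 0.0418·13.0000] = 0.5014

£0.50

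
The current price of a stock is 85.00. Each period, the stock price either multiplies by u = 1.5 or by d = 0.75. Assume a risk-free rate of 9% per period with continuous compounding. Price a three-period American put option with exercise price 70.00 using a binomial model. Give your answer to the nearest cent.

5.43

Risk-neutral probability p = (e^0.09 − 0.75)/(1.5 − 0.75) = 0.3442/0.7500 = 0.4589
Terminal stock prices: S_uuu = 286.9, S_uud = 143.4, S_udd = 71.72, S_ddd = 35.86
Terminal payoffs (K − S): max(-216.9, 0) = 0, max(-73.44, 0) = 0, max(-1.719, 0) = 0, max(34.14, 0) = 34.14
Node uu (S = 191.2): continuation = e^(−0.09)·[0.4589·0.0000 + 0.5411·0.0000] = 0.0000; exercise value = 0.0000 ≤ continuation, so V_uu = 0.0000
Node ud (S = 95.62): continuation = e^(−0.09)·[0.4589·0.0000 + 0.5411·0.0000] = 0.0000; exercise value = 0.0000 ≤ continuation, so V_ud = 0.0000
Node dd (S = 47.81): continuation = e^(−0.09)·[0.4589·0.0000 + 0.5411·34.1406] = 16.8835; exercise value = 22.1875 > continuation, so V_dd = 22.1875 (exercise)
Node u (S = 127.5): continuation = e^(−0.09)·[0.4589·0.0000 + 0.5411·0.0000] = 0.0000; exercise value = 0.0000 ≤ continuation, so V_u = 0.0000
Node d (S = 63.75): continuation = e^(−0.09)·[0.4589·0.0000 + 0.5411·22.1875] = 10.9724; exercise value = 6.2500 ≤ continuation, so V_d = 10.9724
Node 0 (S = 85): continuation = e^(−0.09)·[0.4589·0.0000 + 0.5411·10.9724] = 5.4262; exercise value = 0.0000 ≤ continuation, so V_0 = 5.4262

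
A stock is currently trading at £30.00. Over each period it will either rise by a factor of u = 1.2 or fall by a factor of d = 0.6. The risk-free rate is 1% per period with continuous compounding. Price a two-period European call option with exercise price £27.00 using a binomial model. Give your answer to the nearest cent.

£7.42

Risk-neutral probability p = (e^0.01 − 0.6)/(1.2 − 0.6) = 0.4101/0.6000 = 0.6834
Terminal stock prices: S_uu = 43.2, S_ud = 21.6, S_dd = 10.8
Terminal payoffs (S − K): max(16.2, 0) = 16.2, max(-5.4, 0) = 0, max(-16.2, 0) = 0
Node u (S = 36): V_u = e^(−0.01)·[0.6834·16.2000 + 0.3166·0.0000] = 10.9612
Node d (S = 18): V_d = e^(−0.01)·[0.6834·0.0000 + 0.3166·0.0000] = 0.0000
Node 0 (S = 30): V_0 = e^(−0.01)·[0.6834·10.9612 + 0.3166·0.0000] = 7.4165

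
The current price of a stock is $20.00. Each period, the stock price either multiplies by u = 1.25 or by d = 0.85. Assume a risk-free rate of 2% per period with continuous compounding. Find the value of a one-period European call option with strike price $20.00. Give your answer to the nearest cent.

Risk-neutral probability p = (e^0.02 − 0.85)/(1.25 − 0.85) = 0.1702/0.4000 = 0.4255
Terminal stock prices: S_u = 25, S_d = 17
Terminal payoffs (S − K): max(5, 0) = 5, max(-3, 0) = 0
Node 0 (S = 20): V_0 = e^(−0.02)·[0.4255·5.0000 + 0.5745·0.0000] = 2.0854

$2.09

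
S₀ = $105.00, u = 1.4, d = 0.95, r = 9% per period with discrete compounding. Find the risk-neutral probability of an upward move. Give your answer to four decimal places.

Risk-neutral probability p = (1 + 0.09 − 0.95)/(1.4 − 0.95) = 0.1400/0.4500 = 0.3111

p = 0.3111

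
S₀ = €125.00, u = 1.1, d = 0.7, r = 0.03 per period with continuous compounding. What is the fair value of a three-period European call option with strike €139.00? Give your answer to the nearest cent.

Risk-neutral probability p = (e^0.03 − 0.7)/(1.1 − 0.7) = 0.3305/0.4000 = 0.8261
Terminal stock prices: S_uuu = 166.4, S_uud = 105.9, S_udd = 67.37, S_ddd = 42.87
Terminal payoffs (S − K): max(27.38, 0) = 27.38, max(-33.12, 0) = 0, max(-71.63, 0) = 0, max(-96.12, 0) = 0
Node uu (S = 151.3): V_uu = e^(−0.03)·[0.8261·27.3750 + 0.1739·0.0000] = 21.9471
Node ud (S = 96.25): V_ud = e^(−0.03)·[0.8261·0.0000 + 0.1739·0.0000] = 0.0000
Node dd (S = 61.25): V_dd = e^(−0.03)·[0.8261·0.0000 + 0.1739·0.0000] = 0.0000
Node u (S = 137.5): V_u = e^(−0.03)·[0.8261·21.9471 + 0.1739·0.0000] = 17.5954
Node d (S = 87.5): V_d = e^(−0.03)·[0.8261·0.0000 + 0.1739·0.0000] = 0.0000
Node 0 (S = 125): V_0 = e^(−0.03)·[0.8261·17.5954 + 0.1739·0.0000] = 14.1066

€14.11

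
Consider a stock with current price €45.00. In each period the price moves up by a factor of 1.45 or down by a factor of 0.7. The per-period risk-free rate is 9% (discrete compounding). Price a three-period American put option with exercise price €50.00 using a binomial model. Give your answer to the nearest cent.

Risk-neutral probability p = (1 + 0.09 − 0.7)/(1.45 − 0.7) = 0.3900/0.7500 = 0.5200
Terminal stock prices: S_uuu = 137.2, S_uud = 66.23, S_udd = 31.97, S_ddd = 15.43
Terminal payoffs (K − S): max(-87.19, 0) = 0, max(-16.23, 0) = 0, max(18.03, 0) = 18.03, max(34.57, 0) = 34.57
Node uu (S = 94.61): continuation = 1/1.09·[0.5200·0.0000 + 0.4800·0.0000] = 0.0000; exercise value = 0.0000 ≤ continuation, so V_uu = 0.0000
Node ud (S = 45.67): continuation = 1/1.09·[0.5200·0.0000 + 0.4800·18.0275] = 7.9387; exercise value = 4.3250 ≤ continuation, so V_ud = 7.9387
Node dd (S = 22.05): continuation = 1/1.09·[0.5200·18.0275 + 0.4800·34.5650] = 23.8216; exercise value = 27.9500 > continuation, so V_dd = 27.9500 (exercise)
Node u (S = 65.25): continuation = 1/1.09·[0.5200·0.0000 + 0.4800·7.9387] = 3.4959; exercise value = 0.0000 ≤ continuation, so V_u = 3.4959
Node d (S = 31.5): continuation = 1/1.09·[0.5200·7.9387 + 0.4800·27.9500] = 16.0955; exercise value = 18.5000 > continuation, so V_d = 18.5000 (exercise)
Node 0 (S = 45): continuation = 1/1.09·[0.5200·3.4959 + 0.4800·18.5000] = 9.8146; exercise value = 5.0000 ≤ continuation, so V_0 = 9.8146

€9.81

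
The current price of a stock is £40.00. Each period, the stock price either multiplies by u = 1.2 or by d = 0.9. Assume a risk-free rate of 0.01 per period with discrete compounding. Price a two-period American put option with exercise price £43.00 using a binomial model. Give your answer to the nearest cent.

Risk-neutral probability p = (1 + 0.01 − 0.9)/(1.2 − 0.9) = 0.1100/0.3000 = 0.3667
Terminal stock prices: S_uu = 57.6, S_ud = 43.2, S_dd = 32.4
Terminal payoffs (K − S): max(-14.6, 0) = 0, max(-0.2, 0) = 0, max(10.6, 0) = 10.6
Node u (S = 48): continuation = 1/1.01·[0.3667·0.0000 + 0.6333·0.0000] = 0.0000; exercise value = 0.0000 ≤ continuation, so V_u = 0.0000
Node d (S = 36): continuation = 1/1.01·[0.3667·0.0000 + 0.6333·10.6000] = 6.6469; exercise value = 7.0000 > continuation, so V_d = 7.0000 (exercise)
Node 0 (S = 40): continuation = 1/1.01·[0.3667·0.0000 + 0.6333·7.0000] = 4.3894; exercise value = 3.0000 ≤ continuation, so V_0 = 4.3894

£4.39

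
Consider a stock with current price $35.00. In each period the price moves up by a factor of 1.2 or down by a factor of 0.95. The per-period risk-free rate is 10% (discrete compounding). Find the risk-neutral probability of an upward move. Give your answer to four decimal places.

Risk-neutral probability p = (1 + 0.1 − 0.95)/(1.2 − 0.95) = 0.1500/0.2500 = 0.6000

p = 0.6000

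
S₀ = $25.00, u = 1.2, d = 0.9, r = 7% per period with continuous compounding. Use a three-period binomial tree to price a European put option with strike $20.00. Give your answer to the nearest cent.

Risk-neutral probability p = (e^0.07 − 0.9)/(1.2 − 0.9) = 0.1725/0.3000 = 0.5750
Terminal stock prices: S_uuu = 43.2, S_uud = 32.4, S_udd = 24.3, S_ddd = 18.23
Terminal payoffs (K − S): max(-23.2, 0) = 0, max(-12.4, 0) = 0, max(-4.3, 0) = 0, max(1.775, 0) = 1.775
Node uu (S = 36): V_uu = e^(−0.07)·[0.5750·0.0000 + 0.4250·0.0000] = 0.0000
Node ud (S = 27): V_ud = e^(−0.07)·[0.5750·0.0000 + 0.4250·0.0000] = 0.0000
Node dd (S = 20.25): V_dd = e^(−0.07)·[0.5750·0.0000 + 0.4250·1.7750] = 0.7033
Node u (S = 30): V_u = e^(−0.07)·[0.5750·0.0000 + 0.4250·0.0000] = 0.0000
Node d (S = 22.5): V_d = e^(−0.07)·[0.5750·0.0000 + 0.4250·0.7033] = 0.2787
Node 0 (S = 25): V_0 = e^(−0.07)·[0.5750·0.0000 + 0.4250·0.2787] = 0.1104

$0.11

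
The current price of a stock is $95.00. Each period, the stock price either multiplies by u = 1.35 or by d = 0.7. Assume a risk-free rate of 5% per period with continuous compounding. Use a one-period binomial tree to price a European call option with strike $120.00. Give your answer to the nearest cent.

Risk-neutral probability p = (e^0.05 − 0.7)/(1.35 − 0.7) = 0.3513/0.6500 = 0.5404
Terminal stock prices: S_u = 128.2, S_d = 66.5
Terminal payoffs (S − K): max(8.25, 0) = 8.25, max(-53.5, 0) = 0
Node 0 (S = 95): V_0 = e^(−0.05)·[0.5404·8.2500 + 0.4596·0.0000] = 4.2410

$4.24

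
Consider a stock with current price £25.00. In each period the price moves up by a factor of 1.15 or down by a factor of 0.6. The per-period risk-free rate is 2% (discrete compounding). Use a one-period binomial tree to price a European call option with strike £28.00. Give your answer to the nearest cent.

£0.56

Risk-neutral probability p = (1 + 0.02 − 0.6)/(1.15 − 0.6) = 0.4200/0.5500 = 0.7636
Terminal stock prices: S_u = 28.75, S_d = 15
Terminal payoffs (S − K): max(0.75, 0) = 0.75, max(-13, 0) = 0
Node 0 (S = 25): V_0 = 1/1.02·[0.7636·0.7500 + 0.2364·0.0000] = 0.5615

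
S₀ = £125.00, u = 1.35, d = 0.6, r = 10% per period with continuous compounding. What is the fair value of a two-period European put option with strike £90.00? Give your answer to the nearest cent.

£3.93

Risk-neutral probability p = (e^0.1 − 0.6)/(1.35 − 0.6) = 0.5052/0.7500 = 0.6736
Terminal stock prices: S_uu = 227.8, S_ud = 101.2, S_dd = 45
Terminal payoffs (K − S): max(-137.8, 0) = 0, max(-11.25, 0) = 0, max(45, 0) = 45
Node u (S = 168.8): V_u = e^(−0.1)·[0.6736·0.0000 + 0.3264·0.0000] = 0.0000
Node d (S = 75): V_d = e^(−0.1)·[0.6736·0.0000 + 0.3264·45.0000] = 13.2918
Node 0 (S = 125): V_0 = e^(−0.1)·[0.6736·0.0000 + 0.3264·13.2918] = 3.9261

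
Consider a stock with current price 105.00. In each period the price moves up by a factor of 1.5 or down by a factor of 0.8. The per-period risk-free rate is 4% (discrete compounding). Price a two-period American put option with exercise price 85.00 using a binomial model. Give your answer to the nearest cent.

7.11

Risk-neutral probability p = (1 + 0.04 − 0.8)/(1.5 − 0.8) = 0.2400/0.7000 = 0.3429
Terminal stock prices: S_uu = 236.2, S_ud = 126, S_dd = 67.2
Terminal payoffs (K − S): max(-151.2, 0) = 0, max(-41, 0) = 0, max(17.8, 0) = 17.8
Node u (S = 157.5): continuation = 1/1.04·[0.3429·0.0000 + 0.6571·0.0000] = 0.0000; exercise value = 0.0000 ≤ continuation, so V_u = 0.0000
Node d (S = 84): continuation = 1/1.04·[0.3429·0.0000 + 0.6571·17.8000] = 11.2473; exercise value = 1.0000 ≤ continuation, so V_d = 11.2473
Node 0 (S = 105): continuation = 1/1.04·[0.3429·0.0000 + 0.6571·11.2473] = 7.1068; exercise value = 0.0000 ≤ continuation, so V_0 = 7.1068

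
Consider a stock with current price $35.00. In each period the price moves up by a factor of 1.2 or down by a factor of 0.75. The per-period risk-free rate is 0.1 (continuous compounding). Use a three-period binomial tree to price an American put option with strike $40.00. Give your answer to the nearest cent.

$5.00

Risk-neutral probability p = (e^0.1 − 0.75)/(1.2 − 0.75) = 0.3552/0.4500 = 0.7893
Terminal stock prices: S_uuu = 60.48, S_uud = 37.8, S_udd = 23.62, S_ddd = 14.77
Terminal payoffs (K − S): max(-20.48, 0) = 0, max(2.2, 0) = 2.2, max(16.38, 0) = 16.38, max(25.23, 0) = 25.23
Node uu (S = 50.4): continuation = e^(−0.1)·[0.7893·0.0000 + 0.2107·2.2000] = 0.4195; exercise value = 0.0000 ≤ continuation, so V_uu = 0.4195
Node ud (S = 31.5): continuation = e^(−0.1)·[0.7893·2.2000 + 0.2107·16.3750] = 4.6935; exercise value = 8.5000 > continuation, so V_ud = 8.5000 (exercise)
Node dd (S = 19.69): continuation = e^(−0.1)·[0.7893·16.3750 + 0.2107·25.2344] = 16.5060; exercise value = 20.3125 > continuation, so V_dd = 20.3125 (exercise)
Node u (S = 42): continuation = e^(−0.1)·[0.7893·0.4195 + 0.2107·8.5000] = 1.9203; exercise value = 0.0000 ≤ continuation, so V_u = 1.9203
Node d (S = 26.25): continuation = e^(−0.1)·[0.7893·8.5000 + 0.2107·20.3125] = 9.9435; exercise value = 13.7500 > continuation, so V_d = 13.7500 (exercise)
Node 0 (S = 35): continuation = e^(−0.1)·[0.7893·1.9203 + 0.2107·13.7500] = 3.9932; exercise value = 5.0000 > continuation, so V_0 = 5.0000 (exercise)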